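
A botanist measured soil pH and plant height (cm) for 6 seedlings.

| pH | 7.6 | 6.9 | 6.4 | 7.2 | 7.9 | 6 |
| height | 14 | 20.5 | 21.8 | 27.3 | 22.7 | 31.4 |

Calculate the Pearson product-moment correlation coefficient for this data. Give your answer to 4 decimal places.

n = 6, Σx = 42, Σy = 137.7, Σx² = 296.58, Σy² = 3338.03, Σxy = 951.66
nΣxy − ΣxΣy = 5709.96 − 5783.4 = -73.44
nΣx² − (Σx)² = 1779.48 − 1764 = 15.48; nΣy² − (Σy)² = 20028.18 − 18961.29 = 1066.89
r = -73.44 / √(15.48 × 1066.89) = -73.44 / 128.5125 ≈ -0.5715

-0.5715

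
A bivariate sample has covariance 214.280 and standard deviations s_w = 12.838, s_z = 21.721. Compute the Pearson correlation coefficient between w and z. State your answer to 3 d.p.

r = Cov(w,z) / (s_w · s_z) = 214.280 / (12.838 × 21.721)
  = 214.280 / 278.8542 ≈ 0.768

0.768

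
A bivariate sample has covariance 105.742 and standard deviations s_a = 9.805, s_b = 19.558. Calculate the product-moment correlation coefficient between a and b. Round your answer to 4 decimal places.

r = Cov(a,b) / (s_a · s_b) = 105.742 / (9.805 × 19.558)
  = 105.742 / 191.7662 ≈ 0.5514

0.5514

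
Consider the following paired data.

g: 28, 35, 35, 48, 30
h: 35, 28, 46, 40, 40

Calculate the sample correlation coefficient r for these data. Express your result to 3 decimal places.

n = 5, Σg = 176, Σh = 189, Σg² = 6438, Σh² = 7325, Σgh = 6690
nΣgh − ΣgΣh = 33450 − 33264 = 186
nΣg² − (Σg)² = 32190 − 30976 = 1214; nΣh² − (Σh)² = 36625 − 35721 = 904
r = 186 / √(1214 × 904) = 186 / 1047.5953 ≈ 0.178

0.178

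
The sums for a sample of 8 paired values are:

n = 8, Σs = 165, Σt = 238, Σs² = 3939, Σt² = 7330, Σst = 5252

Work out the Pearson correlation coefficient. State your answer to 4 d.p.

0.9387

r = (nΣst − ΣsΣt) / √[(nΣs² − (Σs)²)(nΣt² − (Σt)²)]
Numerator: 8×5252 − 165×238 = 2746
Denominator: √[(31512 − 27225)(58640 − 56644)] = √[4287 × 1996] = 2925.2097
r = 2746 / 2925.2097 ≈ 0.9387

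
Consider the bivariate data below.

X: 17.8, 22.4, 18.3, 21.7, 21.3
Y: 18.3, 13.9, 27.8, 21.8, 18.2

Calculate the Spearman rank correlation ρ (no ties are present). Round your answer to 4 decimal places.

Rank X: 1, 5, 2, 4, 3
Rank Y: 3, 1, 5, 4, 2
d = rank(X) − rank(Y): -2, 4, -3, 0, 1; Σd² = 30
ρ = 1 − 6Σd² / [n(n²−1)] = 1 − 6×30 / (5×24) = 1 − 180/120 ≈ -0.5000

-0.5000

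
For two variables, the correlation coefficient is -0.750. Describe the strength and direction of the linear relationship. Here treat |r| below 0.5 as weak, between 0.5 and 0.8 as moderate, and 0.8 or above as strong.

moderate negative

r = -0.750 < 0 so the relationship is negative.
|r| = 0.750, which falls in the moderate range.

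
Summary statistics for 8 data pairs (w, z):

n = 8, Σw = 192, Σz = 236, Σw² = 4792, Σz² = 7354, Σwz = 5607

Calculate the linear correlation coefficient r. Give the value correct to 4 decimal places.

-0.2122

r = (nΣwz − ΣwΣz) / √[(nΣw² − (Σw)²)(nΣz² − (Σz)²)]
Numerator: 8×5607 − 192×236 = -456
Denominator: √[(38336 − 36864)(58832 − 55696)] = √[1472 × 3136] = 2148.5325
r = -456 / 2148.5325 ≈ -0.2122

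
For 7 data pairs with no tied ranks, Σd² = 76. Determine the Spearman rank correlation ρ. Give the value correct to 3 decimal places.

ρ = 1 − 6Σd² / [n(n²−1)] = 1 − 6×76 / (7×48)
  = 1 − 456/336 = 1 − 1.3571 ≈ -0.357

-0.357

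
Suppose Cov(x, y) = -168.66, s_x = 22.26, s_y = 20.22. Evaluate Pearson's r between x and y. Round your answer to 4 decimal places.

r = Cov(x,y) / (s_x · s_y) = -168.66 / (22.26 × 20.22)
  = -168.66 / 450.0972 ≈ -0.3747

-0.3747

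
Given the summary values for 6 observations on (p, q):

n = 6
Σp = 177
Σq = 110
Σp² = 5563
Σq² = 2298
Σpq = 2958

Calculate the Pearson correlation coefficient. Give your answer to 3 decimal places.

r = (nΣpq − ΣpΣq) / √[(nΣp² − (Σp)²)(nΣq² − (Σq)²)]
Numerator: 6×2958 − 177×110 = -1722
Denominator: √[(33378 − 31329)(13788 − 12100)] = √[2049 × 1688] = 1859.7613
r = -1722 / 1859.7613 ≈ -0.926

-0.926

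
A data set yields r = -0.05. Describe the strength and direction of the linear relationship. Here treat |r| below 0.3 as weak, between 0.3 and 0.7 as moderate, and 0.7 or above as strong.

weak negative

r = -0.05 < 0 so the relationship is negative.
|r| = 0.05, which falls in the weak range.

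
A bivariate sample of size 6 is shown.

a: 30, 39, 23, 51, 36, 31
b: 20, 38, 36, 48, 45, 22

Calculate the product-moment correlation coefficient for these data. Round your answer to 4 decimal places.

0.6215

n = 6, Σa = 210, Σb = 209, Σa² = 7808, Σb² = 7953, Σab = 7660
nΣab − ΣaΣb = 45960 − 43890 = 2070
nΣa² − (Σa)² = 46848 − 44100 = 2748; nΣb² − (Σb)² = 47718 − 43681 = 4037
r = 2070 / √(2748 × 4037) = 2070 / 3330.7170 ≈ 0.6215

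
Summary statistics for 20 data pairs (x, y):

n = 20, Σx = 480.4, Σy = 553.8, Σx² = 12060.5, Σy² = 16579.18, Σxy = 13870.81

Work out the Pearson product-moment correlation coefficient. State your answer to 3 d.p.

r = (nΣxy − ΣxΣy) / √[(nΣx² − (Σx)²)(nΣy² − (Σy)²)]
Numerator: 20×13870.81 − 480.4×553.8 = 11370.68
Denominator: √[(241210 − 230784.16)(331583.6 − 306694.44)] = √[10425.84 × 24889.16] = 16108.7057
r = 11370.68 / 16108.7057 ≈ 0.706

0.706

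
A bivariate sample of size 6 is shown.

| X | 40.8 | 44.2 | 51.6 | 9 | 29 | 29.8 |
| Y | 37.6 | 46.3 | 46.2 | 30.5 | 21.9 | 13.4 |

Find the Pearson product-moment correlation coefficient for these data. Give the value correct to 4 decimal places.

n = 6, ΣX = 204.4, ΣY = 195.9, ΣX² = 8090.88, ΣY² = 7281.31, ΣXY = 7273.38
nΣXY − ΣXΣY = 43640.28 − 40041.96 = 3598.32
nΣX² − (ΣX)² = 48545.28 − 41779.36 = 6765.92; nΣY² − (ΣY)² = 43687.86 − 38376.81 = 5311.05
r = 3598.32 / √(6765.92 × 5311.05) = 3598.32 / 5994.5091 ≈ 0.6003

0.6003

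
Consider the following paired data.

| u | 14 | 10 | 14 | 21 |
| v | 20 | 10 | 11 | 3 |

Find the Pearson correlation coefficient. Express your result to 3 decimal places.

-0.543

n = 4, Σu = 59, Σv = 44, Σu² = 933, Σv² = 630, Σuv = 597
nΣuv − ΣuΣv = 2388 − 2596 = -208
nΣu² − (Σu)² = 3732 − 3481 = 251; nΣv² − (Σv)² = 2520 − 1936 = 584
r = -208 / √(251 × 584) = -208 / 382.8629 ≈ -0.543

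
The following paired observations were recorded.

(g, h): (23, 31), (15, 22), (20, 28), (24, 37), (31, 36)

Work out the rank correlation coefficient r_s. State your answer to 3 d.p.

Rank g: 3, 1, 2, 4, 5
Rank h: 3, 1, 2, 5, 4
d = rank(g) − rank(h): 0, 0, 0, -1, 1; Σd² = 2
ρ = 1 − 6Σd² / [n(n²−1)] = 1 − 6×2 / (5×24) = 1 − 12/120 ≈ 0.900

0.900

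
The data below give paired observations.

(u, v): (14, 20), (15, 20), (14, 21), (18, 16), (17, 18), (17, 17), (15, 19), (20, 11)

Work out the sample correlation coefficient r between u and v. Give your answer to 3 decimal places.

-0.959

n = 8, Σu = 130, Σv = 142, Σu² = 2144, Σv² = 2592, Σuv = 2262
nΣuv − ΣuΣv = 18096 − 18460 = -364
nΣu² − (Σu)² = 17152 − 16900 = 252; nΣv² − (Σv)² = 20736 − 20164 = 572
r = -364 / √(252 × 572) = -364 / 379.6630 ≈ -0.959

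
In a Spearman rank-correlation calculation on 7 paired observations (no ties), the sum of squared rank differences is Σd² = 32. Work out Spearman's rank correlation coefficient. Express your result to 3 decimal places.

0.429

ρ = 1 − 6Σd² / [n(n²−1)] = 1 − 6×32 / (7×48)
  = 1 − 192/336 = 1 − 0.5714 ≈ 0.429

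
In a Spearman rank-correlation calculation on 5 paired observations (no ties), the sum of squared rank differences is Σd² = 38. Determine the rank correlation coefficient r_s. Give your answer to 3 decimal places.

ρ = 1 − 6Σd² / [n(n²−1)] = 1 − 6×38 / (5×24)
  = 1 − 228/120 = 1 − 1.9000 ≈ -0.900

-0.900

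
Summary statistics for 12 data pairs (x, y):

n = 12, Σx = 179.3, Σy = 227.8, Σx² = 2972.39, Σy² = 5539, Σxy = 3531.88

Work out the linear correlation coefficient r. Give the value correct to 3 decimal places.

0.215

r = (nΣxy − ΣxΣy) / √[(nΣx² − (Σx)²)(nΣy² − (Σy)²)]
Numerator: 12×3531.88 − 179.3×227.8 = 1538.02
Denominator: √[(35668.68 − 32148.49)(66468 − 51892.84)] = √[3520.19 × 14575.16] = 7162.9137
r = 1538.02 / 7162.9137 ≈ 0.215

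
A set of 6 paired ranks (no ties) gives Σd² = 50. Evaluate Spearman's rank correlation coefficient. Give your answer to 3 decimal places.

ρ = 1 − 6Σd² / [n(n²−1)] = 1 − 6×50 / (6×35)
  = 1 − 300/210 = 1 − 1.4286 ≈ -0.429

-0.429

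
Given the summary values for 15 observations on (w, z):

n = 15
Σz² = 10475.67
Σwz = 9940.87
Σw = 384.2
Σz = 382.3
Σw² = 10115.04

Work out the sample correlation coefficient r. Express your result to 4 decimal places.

r = (nΣwz − ΣwΣz) / √[(nΣw² − (Σw)²)(nΣz² − (Σz)²)]
Numerator: 15×9940.87 − 384.2×382.3 = 2233.39
Denominator: √[(151725.6 − 147609.64)(157135.05 − 146153.29)] = √[4115.96 × 10981.76] = 6723.1306
r = 2233.39 / 6723.1306 ≈ 0.3322

0.3322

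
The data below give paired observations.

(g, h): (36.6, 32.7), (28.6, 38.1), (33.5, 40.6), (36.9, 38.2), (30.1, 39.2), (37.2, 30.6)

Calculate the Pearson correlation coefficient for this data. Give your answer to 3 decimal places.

-0.606

n = 6, Σg = 202.9, Σh = 219.4, Σg² = 6931.23, Σh² = 8101.5, Σgh = 7374.4
nΣgh − ΣgΣh = 44246.4 − 44516.26 = -269.86
nΣg² − (Σg)² = 41587.38 − 41168.41 = 418.97; nΣh² − (Σh)² = 48609 − 48136.36 = 472.64
r = -269.86 / √(418.97 × 472.64) = -269.86 / 444.9966 ≈ -0.606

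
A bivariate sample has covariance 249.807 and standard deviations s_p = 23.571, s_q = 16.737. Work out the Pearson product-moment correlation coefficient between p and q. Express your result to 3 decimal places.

0.633

r = Cov(p,q) / (s_p · s_q) = 249.807 / (23.571 × 16.737)
  = 249.807 / 394.5078 ≈ 0.633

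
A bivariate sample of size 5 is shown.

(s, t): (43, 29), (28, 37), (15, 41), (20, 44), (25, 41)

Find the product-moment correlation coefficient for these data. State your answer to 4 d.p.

n = 5, Σs = 131, Σt = 192, Σs² = 3883, Σt² = 7508, Σst = 4803
nΣst − ΣsΣt = 24015 − 25152 = -1137
nΣs² − (Σs)² = 19415 − 17161 = 2254; nΣt² − (Σt)² = 37540 − 36864 = 676
r = -1137 / √(2254 × 676) = -1137 / 1234.3841 ≈ -0.9211

-0.9211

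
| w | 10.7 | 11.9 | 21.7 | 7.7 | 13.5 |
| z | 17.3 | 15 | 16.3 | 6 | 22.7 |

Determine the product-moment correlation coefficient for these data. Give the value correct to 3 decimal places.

0.451

n = 5, Σw = 65.5, Σz = 77.3, Σw² = 968.53, Σz² = 1341.27, Σwz = 1069.97
nΣwz − ΣwΣz = 5349.85 − 5063.15 = 286.7
nΣw² − (Σw)² = 4842.65 − 4290.25 = 552.4; nΣz² − (Σz)² = 6706.35 − 5975.29 = 731.06
r = 286.7 / √(552.4 × 731.06) = 286.7 / 635.4821 ≈ 0.451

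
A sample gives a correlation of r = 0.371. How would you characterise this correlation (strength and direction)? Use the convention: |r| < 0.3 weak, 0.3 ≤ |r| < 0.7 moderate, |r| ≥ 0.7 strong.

r = 0.371 > 0 so the relationship is positive.
|r| = 0.371, which falls in the moderate range.

moderate positive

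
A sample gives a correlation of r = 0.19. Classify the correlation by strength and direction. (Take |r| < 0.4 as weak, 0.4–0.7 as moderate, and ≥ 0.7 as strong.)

r = 0.19 > 0 so the relationship is positive.
|r| = 0.19, which falls in the weak range.

weak positive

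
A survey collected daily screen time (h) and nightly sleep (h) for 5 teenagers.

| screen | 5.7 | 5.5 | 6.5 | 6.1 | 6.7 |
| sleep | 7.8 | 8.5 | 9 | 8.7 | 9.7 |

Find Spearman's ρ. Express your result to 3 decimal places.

0.900

Rank screen: 2, 1, 4, 3, 5
Rank sleep: 1, 2, 4, 3, 5
d = rank(screen) − rank(sleep): 1, -1, 0, 0, 0; Σd² = 2
ρ = 1 − 6Σd² / [n(n²−1)] = 1 − 6×2 / (5×24) = 1 − 12/120 ≈ 0.900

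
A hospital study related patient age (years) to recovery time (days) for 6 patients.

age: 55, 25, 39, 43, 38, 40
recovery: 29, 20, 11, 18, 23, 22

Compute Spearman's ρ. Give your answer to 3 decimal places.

0.257

Rank age: 6, 1, 3, 5, 2, 4
Rank recovery: 6, 3, 1, 2, 5, 4
d = rank(age) − rank(recovery): 0, -2, 2, 3, -3, 0; Σd² = 26
ρ = 1 − 6Σd² / [n(n²−1)] = 1 − 6×26 / (6×35) = 1 − 156/210 ≈ 0.257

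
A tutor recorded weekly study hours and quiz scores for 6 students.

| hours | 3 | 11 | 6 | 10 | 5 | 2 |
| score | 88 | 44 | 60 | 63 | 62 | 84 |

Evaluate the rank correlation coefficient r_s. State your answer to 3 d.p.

Rank hours: 2, 6, 4, 5, 3, 1
Rank score: 6, 1, 2, 4, 3, 5
d = rank(hours) − rank(score): -4, 5, 2, 1, 0, -4; Σd² = 62
ρ = 1 − 6Σd² / [n(n²−1)] = 1 − 6×62 / (6×35) = 1 − 372/210 ≈ -0.771

-0.771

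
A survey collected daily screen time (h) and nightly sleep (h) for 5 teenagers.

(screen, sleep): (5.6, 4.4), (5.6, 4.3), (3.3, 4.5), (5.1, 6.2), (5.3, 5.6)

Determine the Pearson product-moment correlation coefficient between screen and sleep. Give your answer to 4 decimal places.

0.1128

n = 5, Σx = 24.9, Σy = 25, Σx² = 127.71, Σy² = 127.9, Σxy = 124.87
nΣxy − ΣxΣy = 624.35 − 622.5 = 1.85
nΣx² − (Σx)² = 638.55 − 620.01 = 18.54; nΣy² − (Σy)² = 639.5 − 625 = 14.5
r = 1.85 / √(18.54 × 14.5) = 1.85 / 16.3960 ≈ 0.1128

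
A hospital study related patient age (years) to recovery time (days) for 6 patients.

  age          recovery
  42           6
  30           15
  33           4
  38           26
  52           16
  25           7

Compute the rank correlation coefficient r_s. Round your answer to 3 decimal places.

0.257

Rank age: 5, 2, 3, 4, 6, 1
Rank recovery: 2, 4, 1, 6, 5, 3
d = rank(age) − rank(recovery): 3, -2, 2, -2, 1, -2; Σd² = 26
ρ = 1 − 6Σd² / [n(n²−1)] = 1 − 6×26 / (6×35) = 1 − 156/210 ≈ 0.257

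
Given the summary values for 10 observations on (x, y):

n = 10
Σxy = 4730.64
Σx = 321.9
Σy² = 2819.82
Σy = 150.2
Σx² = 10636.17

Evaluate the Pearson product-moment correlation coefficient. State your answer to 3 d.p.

r = (nΣxy − ΣxΣy) / √[(nΣx² − (Σx)²)(nΣy² − (Σy)²)]
Numerator: 10×4730.64 − 321.9×150.2 = -1042.98
Denominator: √[(106361.7 − 103619.61)(28198.2 − 22560.04)] = √[2742.09 × 5638.16] = 3931.9642
r = -1042.98 / 3931.9642 ≈ -0.265

-0.265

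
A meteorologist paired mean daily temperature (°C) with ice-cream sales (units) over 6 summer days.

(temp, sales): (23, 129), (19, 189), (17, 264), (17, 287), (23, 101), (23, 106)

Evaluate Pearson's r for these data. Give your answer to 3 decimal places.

n = 6, Σx = 122, Σy = 1076, Σx² = 2526, Σy² = 225864, Σxy = 20686
nΣxy − ΣxΣy = 124116 − 131272 = -7156
nΣx² − (Σx)² = 15156 − 14884 = 272; nΣy² − (Σy)² = 1355184 − 1157776 = 197408
r = -7156 / √(272 × 197408) = -7156 / 7327.6856 ≈ -0.977

-0.977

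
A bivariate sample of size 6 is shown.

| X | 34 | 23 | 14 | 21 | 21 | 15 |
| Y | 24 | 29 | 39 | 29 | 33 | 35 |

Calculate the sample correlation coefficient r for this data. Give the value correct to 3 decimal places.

n = 6, ΣX = 128, ΣY = 189, ΣX² = 2988, ΣY² = 6093, ΣXY = 3856
nΣXY − ΣXΣY = 23136 − 24192 = -1056
nΣX² − (ΣX)² = 17928 − 16384 = 1544; nΣY² − (ΣY)² = 36558 − 35721 = 837
r = -1056 / √(1544 × 837) = -1056 / 1136.8061 ≈ -0.929

-0.929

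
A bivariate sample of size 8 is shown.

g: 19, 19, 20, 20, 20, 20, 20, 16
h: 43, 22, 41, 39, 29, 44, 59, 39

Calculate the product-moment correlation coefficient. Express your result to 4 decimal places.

0.1510

n = 8, Σg = 154, Σh = 316, Σg² = 2978, Σh² = 13314, Σgh = 6099
nΣgh − ΣgΣh = 48792 − 48664 = 128
nΣg² − (Σg)² = 23824 − 23716 = 108; nΣh² − (Σh)² = 106512 − 99856 = 6656
r = 128 / √(108 × 6656) = 128 / 847.8490 ≈ 0.1510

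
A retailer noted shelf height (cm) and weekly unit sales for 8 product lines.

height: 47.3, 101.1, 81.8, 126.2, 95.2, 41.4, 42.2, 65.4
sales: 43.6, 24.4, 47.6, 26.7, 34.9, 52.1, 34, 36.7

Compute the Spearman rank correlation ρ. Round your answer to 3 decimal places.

Rank height: 3, 7, 5, 8, 6, 1, 2, 4
Rank sales: 6, 1, 7, 2, 4, 8, 3, 5
d = rank(height) − rank(sales): -3, 6, -2, 6, 2, -7, -1, -1; Σd² = 140
ρ = 1 − 6Σd² / [n(n²−1)] = 1 − 6×140 / (8×63) = 1 − 840/504 ≈ -0.667

-0.667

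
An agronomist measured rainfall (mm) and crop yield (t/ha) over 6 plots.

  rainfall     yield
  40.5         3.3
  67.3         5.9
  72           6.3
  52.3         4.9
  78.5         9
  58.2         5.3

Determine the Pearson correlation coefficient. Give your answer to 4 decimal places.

0.9335

n = 6, Σx = 368.8, Σy = 34.7, Σx² = 23638.32, Σy² = 218.49, Σxy = 2255.55
nΣxy − ΣxΣy = 13533.3 − 12797.36 = 735.94
nΣx² − (Σx)² = 141829.92 − 136013.44 = 5816.48; nΣy² − (Σy)² = 1310.94 − 1204.09 = 106.85
r = 735.94 / √(5816.48 × 106.85) = 735.94 / 788.3469 ≈ 0.9335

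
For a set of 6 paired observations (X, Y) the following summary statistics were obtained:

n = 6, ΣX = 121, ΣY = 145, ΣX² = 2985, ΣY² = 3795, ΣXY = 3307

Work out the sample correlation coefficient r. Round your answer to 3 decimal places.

0.962

r = (nΣXY − ΣXΣY) / √[(nΣX² − (ΣX)²)(nΣY² − (ΣY)²)]
Numerator: 6×3307 − 121×145 = 2297
Denominator: √[(17910 − 14641)(22770 − 21025)] = √[3269 × 1745] = 2388.3896
r = 2297 / 2388.3896 ≈ 0.962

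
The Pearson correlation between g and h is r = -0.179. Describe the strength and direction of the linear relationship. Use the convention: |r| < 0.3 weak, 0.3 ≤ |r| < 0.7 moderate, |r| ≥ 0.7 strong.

r = -0.179 < 0 so the relationship is negative.
|r| = 0.179, which falls in the weak range.

weak negative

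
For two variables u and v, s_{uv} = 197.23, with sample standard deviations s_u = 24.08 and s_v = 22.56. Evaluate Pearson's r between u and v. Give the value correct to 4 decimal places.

r = Cov(u,v) / (s_u · s_v) = 197.23 / (24.08 × 22.56)
  = 197.23 / 543.2448 ≈ 0.3631

0.3631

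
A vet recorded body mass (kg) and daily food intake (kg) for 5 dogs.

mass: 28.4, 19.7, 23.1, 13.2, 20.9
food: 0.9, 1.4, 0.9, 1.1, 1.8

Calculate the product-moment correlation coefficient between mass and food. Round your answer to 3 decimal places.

n = 5, Σx = 105.3, Σy = 6.1, Σx² = 2339.31, Σy² = 8.03, Σxy = 126.07
nΣxy − ΣxΣy = 630.35 − 642.33 = -11.98
nΣx² − (Σx)² = 11696.55 − 11088.09 = 608.46; nΣy² − (Σy)² = 40.15 − 37.21 = 2.94
r = -11.98 / √(608.46 × 2.94) = -11.98 / 42.2951 ≈ -0.283

-0.283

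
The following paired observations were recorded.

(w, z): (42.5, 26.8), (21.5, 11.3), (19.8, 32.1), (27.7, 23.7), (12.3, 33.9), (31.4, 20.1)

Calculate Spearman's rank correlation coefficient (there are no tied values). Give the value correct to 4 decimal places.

-0.4857

Rank w: 6, 3, 2, 4, 1, 5
Rank z: 4, 1, 5, 3, 6, 2
d = rank(w) − rank(z): 2, 2, -3, 1, -5, 3; Σd² = 52
ρ = 1 − 6Σd² / [n(n²−1)] = 1 − 6×52 / (6×35) = 1 − 312/210 ≈ -0.4857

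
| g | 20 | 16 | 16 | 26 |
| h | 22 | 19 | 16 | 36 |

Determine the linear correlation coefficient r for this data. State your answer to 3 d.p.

n = 4, Σg = 78, Σh = 93, Σg² = 1588, Σh² = 2397, Σgh = 1936
nΣgh − ΣgΣh = 7744 − 7254 = 490
nΣg² − (Σg)² = 6352 − 6084 = 268; nΣh² − (Σh)² = 9588 − 8649 = 939
r = 490 / √(268 × 939) = 490 / 501.6493 ≈ 0.977

0.977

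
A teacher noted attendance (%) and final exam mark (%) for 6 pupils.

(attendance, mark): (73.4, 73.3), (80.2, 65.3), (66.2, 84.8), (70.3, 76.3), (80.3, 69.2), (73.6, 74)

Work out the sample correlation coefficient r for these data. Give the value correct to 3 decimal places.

n = 6, Σx = 444, Σy = 442.9, Σx² = 33009.18, Σy² = 32914.35, Σxy = 32598.09
nΣxy − ΣxΣy = 195588.54 − 196647.6 = -1059.06
nΣx² − (Σx)² = 198055.08 − 197136 = 919.08; nΣy² − (Σy)² = 197486.1 − 196160.41 = 1325.69
r = -1059.06 / √(919.08 × 1325.69) = -1059.06 / 1103.8184 ≈ -0.959

-0.959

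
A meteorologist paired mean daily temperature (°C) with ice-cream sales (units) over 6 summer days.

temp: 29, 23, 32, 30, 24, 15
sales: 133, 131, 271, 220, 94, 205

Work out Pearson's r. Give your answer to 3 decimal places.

0.286

n = 6, Σx = 153, Σy = 1054, Σx² = 4095, Σy² = 207552, Σxy = 27473
nΣxy − ΣxΣy = 164838 − 161262 = 3576
nΣx² − (Σx)² = 24570 − 23409 = 1161; nΣy² − (Σy)² = 1245312 − 1110916 = 134396
r = 3576 / √(1161 × 134396) = 3576 / 12491.3472 ≈ 0.286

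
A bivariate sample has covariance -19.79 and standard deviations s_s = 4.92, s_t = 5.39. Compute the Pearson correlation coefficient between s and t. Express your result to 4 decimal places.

-0.7463

r = Cov(s,t) / (s_s · s_t) = -19.79 / (4.92 × 5.39)
  = -19.79 / 26.5188 ≈ -0.7463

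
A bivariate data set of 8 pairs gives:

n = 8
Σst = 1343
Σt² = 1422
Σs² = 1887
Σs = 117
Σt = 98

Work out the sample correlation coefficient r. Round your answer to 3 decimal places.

r = (nΣst − ΣsΣt) / √[(nΣs² − (Σs)²)(nΣt² − (Σt)²)]
Numerator: 8×1343 − 117×98 = -722
Denominator: √[(15096 − 13689)(11376 − 9604)] = √[1407 × 1772] = 1578.9883
r = -722 / 1578.9883 ≈ -0.457

-0.457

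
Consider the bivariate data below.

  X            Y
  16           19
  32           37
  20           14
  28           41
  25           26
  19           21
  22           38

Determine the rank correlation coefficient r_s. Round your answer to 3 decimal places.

0.714

Rank X: 1, 7, 3, 6, 5, 2, 4
Rank Y: 2, 5, 1, 7, 4, 3, 6
d = rank(X) − rank(Y): -1, 2, 2, -1, 1, -1, -2; Σd² = 16
ρ = 1 − 6Σd² / [n(n²−1)] = 1 − 6×16 / (7×48) = 1 − 96/336 ≈ 0.714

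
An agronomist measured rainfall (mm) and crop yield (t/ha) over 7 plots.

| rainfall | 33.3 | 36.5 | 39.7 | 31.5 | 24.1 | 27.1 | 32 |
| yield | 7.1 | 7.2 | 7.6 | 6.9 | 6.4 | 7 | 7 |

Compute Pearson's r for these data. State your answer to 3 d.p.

0.915

n = 7, Σx = 224.2, Σy = 49.2, Σx² = 7348.7, Σy² = 346.58, Σxy = 1586.24
nΣxy − ΣxΣy = 11103.68 − 11030.64 = 73.04
nΣx² − (Σx)² = 51440.9 − 50265.64 = 1175.26; nΣy² − (Σy)² = 2426.06 − 2420.64 = 5.42
r = 73.04 / √(1175.26 × 5.42) = 73.04 / 79.8117 ≈ 0.915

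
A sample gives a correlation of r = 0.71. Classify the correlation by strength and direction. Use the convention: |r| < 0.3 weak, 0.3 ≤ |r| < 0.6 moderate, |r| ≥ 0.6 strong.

strong positive

r = 0.71 > 0 so the relationship is positive.
|r| = 0.71, which falls in the strong range.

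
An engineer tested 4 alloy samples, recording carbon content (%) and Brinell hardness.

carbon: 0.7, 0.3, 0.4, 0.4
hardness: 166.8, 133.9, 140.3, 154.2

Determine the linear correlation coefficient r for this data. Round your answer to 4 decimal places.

n = 4, Σx = 1.8, Σy = 595.2, Σx² = 0.9, Σy² = 89213.18, Σxy = 274.73
nΣxy − ΣxΣy = 1098.92 − 1071.36 = 27.56
nΣx² − (Σx)² = 3.6 − 3.24 = 0.36; nΣy² − (Σy)² = 356852.72 − 354263.04 = 2589.68
r = 27.56 / √(0.36 × 2589.68) = 27.56 / 30.5333 ≈ 0.9026

0.9026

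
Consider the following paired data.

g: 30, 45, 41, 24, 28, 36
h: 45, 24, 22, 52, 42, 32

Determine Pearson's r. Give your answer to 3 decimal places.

-0.964

n = 6, Σg = 204, Σh = 217, Σg² = 7262, Σh² = 8577, Σgh = 6908
nΣgh − ΣgΣh = 41448 − 44268 = -2820
nΣg² − (Σg)² = 43572 − 41616 = 1956; nΣh² − (Σh)² = 51462 − 47089 = 4373
r = -2820 / √(1956 × 4373) = -2820 / 2924.6518 ≈ -0.964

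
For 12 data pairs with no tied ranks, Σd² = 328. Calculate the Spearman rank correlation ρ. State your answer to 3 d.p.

-0.147

ρ = 1 − 6Σd² / [n(n²−1)] = 1 − 6×328 / (12×143)
  = 1 − 1968/1716 = 1 − 1.1469 ≈ -0.147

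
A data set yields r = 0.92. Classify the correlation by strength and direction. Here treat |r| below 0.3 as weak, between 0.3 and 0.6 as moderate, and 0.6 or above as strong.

strong positive

r = 0.92 > 0 so the relationship is positive.
|r| = 0.92, which falls in the strong range.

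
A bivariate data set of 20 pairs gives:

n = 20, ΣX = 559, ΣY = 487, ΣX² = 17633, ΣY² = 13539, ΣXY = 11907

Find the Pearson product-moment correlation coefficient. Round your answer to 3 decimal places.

-0.928

r = (nΣXY − ΣXΣY) / √[(nΣX² − (ΣX)²)(nΣY² − (ΣY)²)]
Numerator: 20×11907 − 559×487 = -34093
Denominator: √[(352660 − 312481)(270780 − 237169)] = √[40179 × 33611] = 36748.5560
r = -34093 / 36748.5560 ≈ -0.928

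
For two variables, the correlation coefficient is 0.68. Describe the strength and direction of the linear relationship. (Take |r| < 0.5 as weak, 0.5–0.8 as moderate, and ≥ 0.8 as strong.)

r = 0.68 > 0 so the relationship is positive.
|r| = 0.68, which falls in the moderate range.

moderate positive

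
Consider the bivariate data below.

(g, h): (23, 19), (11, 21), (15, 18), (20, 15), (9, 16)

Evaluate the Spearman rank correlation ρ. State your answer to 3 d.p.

Rank g: 5, 2, 3, 4, 1
Rank h: 4, 5, 3, 1, 2
d = rank(g) − rank(h): 1, -3, 0, 3, -1; Σd² = 20
ρ = 1 − 6Σd² / [n(n²−1)] = 1 − 6×20 / (5×24) = 1 − 120/120 ≈ 0.000

0.000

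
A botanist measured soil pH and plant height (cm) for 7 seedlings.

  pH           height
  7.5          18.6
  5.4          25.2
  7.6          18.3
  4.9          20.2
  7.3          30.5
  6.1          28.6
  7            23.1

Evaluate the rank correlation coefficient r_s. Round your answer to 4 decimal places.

-0.3929

Rank pH: 6, 2, 7, 1, 5, 3, 4
Rank height: 2, 5, 1, 3, 7, 6, 4
d = rank(pH) − rank(height): 4, -3, 6, -2, -2, -3, 0; Σd² = 78
ρ = 1 − 6Σd² / [n(n²−1)] = 1 − 6×78 / (7×48) = 1 − 468/336 ≈ -0.3929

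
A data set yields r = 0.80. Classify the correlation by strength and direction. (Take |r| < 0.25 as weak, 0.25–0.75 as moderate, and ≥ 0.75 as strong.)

r = 0.80 > 0 so the relationship is positive.
|r| = 0.80, which falls in the strong range.

strong positive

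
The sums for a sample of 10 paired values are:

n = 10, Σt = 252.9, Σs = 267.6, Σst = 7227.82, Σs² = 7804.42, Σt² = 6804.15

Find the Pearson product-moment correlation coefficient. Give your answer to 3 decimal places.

0.898

r = (nΣst − ΣsΣt) / √[(nΣs² − (Σs)²)(nΣt² − (Σt)²)]
Numerator: 10×7227.82 − 267.6×252.9 = 4602.16
Denominator: √[(78044.2 − 71609.76)(68041.5 − 63958.41)] = √[6434.44 × 4083.09] = 5125.6607
r = 4602.16 / 5125.6607 ≈ 0.898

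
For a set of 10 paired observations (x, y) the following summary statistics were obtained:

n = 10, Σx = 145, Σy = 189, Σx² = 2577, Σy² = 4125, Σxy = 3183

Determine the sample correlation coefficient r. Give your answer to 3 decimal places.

r = (nΣxy − ΣxΣy) / √[(nΣx² − (Σx)²)(nΣy² − (Σy)²)]
Numerator: 10×3183 − 145×189 = 4425
Denominator: √[(25770 − 21025)(41250 − 35721)] = √[4745 × 5529] = 5122.0216
r = 4425 / 5122.0216 ≈ 0.864

0.864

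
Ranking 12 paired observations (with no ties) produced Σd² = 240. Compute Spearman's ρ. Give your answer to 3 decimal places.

ρ = 1 − 6Σd² / [n(n²−1)] = 1 − 6×240 / (12×143)
  = 1 − 1440/1716 = 1 − 0.8392 ≈ 0.161

0.161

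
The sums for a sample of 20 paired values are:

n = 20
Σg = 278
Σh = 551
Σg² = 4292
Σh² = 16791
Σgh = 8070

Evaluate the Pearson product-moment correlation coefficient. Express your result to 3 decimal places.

r = (nΣgh − ΣgΣh) / √[(nΣg² − (Σg)²)(nΣh² − (Σh)²)]
Numerator: 20×8070 − 278×551 = 8222
Denominator: √[(85840 − 77284)(335820 − 303601)] = √[8556 × 32219] = 16603.1854
r = 8222 / 16603.1854 ≈ 0.495

0.495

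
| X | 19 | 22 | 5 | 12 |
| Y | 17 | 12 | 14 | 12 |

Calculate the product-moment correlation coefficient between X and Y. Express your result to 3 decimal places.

n = 4, ΣX = 58, ΣY = 55, ΣX² = 1014, ΣY² = 773, ΣXY = 801
nΣXY − ΣXΣY = 3204 − 3190 = 14
nΣX² − (ΣX)² = 4056 − 3364 = 692; nΣY² − (ΣY)² = 3092 − 3025 = 67
r = 14 / √(692 × 67) = 14 / 215.3230 ≈ 0.065

0.065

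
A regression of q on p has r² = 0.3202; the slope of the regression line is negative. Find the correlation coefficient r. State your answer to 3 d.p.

-0.566

|r| = √0.3202 = 0.566
The association is negative, so r = −0.566.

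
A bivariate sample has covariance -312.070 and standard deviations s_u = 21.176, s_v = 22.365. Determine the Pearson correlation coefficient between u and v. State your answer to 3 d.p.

-0.659

r = Cov(u,v) / (s_u · s_v) = -312.070 / (21.176 × 22.365)
  = -312.070 / 473.6012 ≈ -0.659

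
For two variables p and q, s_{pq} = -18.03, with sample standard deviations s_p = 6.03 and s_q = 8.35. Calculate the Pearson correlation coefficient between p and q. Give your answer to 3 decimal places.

-0.358

r = Cov(p,q) / (s_p · s_q) = -18.03 / (6.03 × 8.35)
  = -18.03 / 50.3505 ≈ -0.358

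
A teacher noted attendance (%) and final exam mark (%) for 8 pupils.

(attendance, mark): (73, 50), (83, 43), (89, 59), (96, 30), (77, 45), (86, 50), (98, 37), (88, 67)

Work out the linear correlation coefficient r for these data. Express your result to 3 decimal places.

n = 8, Σx = 690, Σy = 381, Σx² = 60028, Σy² = 19113, Σxy = 32637
nΣxy − ΣxΣy = 261096 − 262890 = -1794
nΣx² − (Σx)² = 480224 − 476100 = 4124; nΣy² − (Σy)² = 152904 − 145161 = 7743
r = -1794 / √(4124 × 7743) = -1794 / 5650.8523 ≈ -0.317

-0.317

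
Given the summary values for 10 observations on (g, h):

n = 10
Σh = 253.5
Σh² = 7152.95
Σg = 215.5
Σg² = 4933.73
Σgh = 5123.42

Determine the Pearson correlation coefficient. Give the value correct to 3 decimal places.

r = (nΣgh − ΣgΣh) / √[(nΣg² − (Σg)²)(nΣh² − (Σh)²)]
Numerator: 10×5123.42 − 215.5×253.5 = -3395.05
Denominator: √[(49337.3 − 46440.25)(71529.5 − 64262.25)] = √[2897.05 × 7267.25] = 4588.4187
r = -3395.05 / 4588.4187 ≈ -0.740

-0.740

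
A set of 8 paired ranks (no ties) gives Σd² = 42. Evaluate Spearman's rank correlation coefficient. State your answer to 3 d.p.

0.500

ρ = 1 − 6Σd² / [n(n²−1)] = 1 − 6×42 / (8×63)
  = 1 − 252/504 = 1 − 0.5000 ≈ 0.500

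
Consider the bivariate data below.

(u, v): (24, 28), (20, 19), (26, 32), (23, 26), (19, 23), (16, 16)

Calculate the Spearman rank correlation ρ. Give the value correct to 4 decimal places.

0.9429

Rank u: 5, 3, 6, 4, 2, 1
Rank v: 5, 2, 6, 4, 3, 1
d = rank(u) − rank(v): 0, 1, 0, 0, -1, 0; Σd² = 2
ρ = 1 − 6Σd² / [n(n²−1)] = 1 − 6×2 / (6×35) = 1 − 12/210 ≈ 0.9429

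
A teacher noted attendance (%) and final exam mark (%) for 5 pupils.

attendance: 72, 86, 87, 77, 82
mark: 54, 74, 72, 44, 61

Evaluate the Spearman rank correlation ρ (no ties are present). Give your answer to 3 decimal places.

0.800

Rank attendance: 1, 4, 5, 2, 3
Rank mark: 2, 5, 4, 1, 3
d = rank(attendance) − rank(mark): -1, -1, 1, 1, 0; Σd² = 4
ρ = 1 − 6Σd² / [n(n²−1)] = 1 − 6×4 / (5×24) = 1 − 24/120 ≈ 0.800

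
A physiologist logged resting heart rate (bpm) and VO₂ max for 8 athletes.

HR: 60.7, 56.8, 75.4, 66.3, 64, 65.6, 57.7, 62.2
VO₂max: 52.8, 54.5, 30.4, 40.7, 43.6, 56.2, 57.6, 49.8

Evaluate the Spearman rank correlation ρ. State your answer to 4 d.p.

-0.7143

Rank HR: 3, 1, 8, 7, 5, 6, 2, 4
Rank VO₂max: 5, 6, 1, 2, 3, 7, 8, 4
d = rank(HR) − rank(VO₂max): -2, -5, 7, 5, 2, -1, -6, 0; Σd² = 144
ρ = 1 − 6Σd² / [n(n²−1)] = 1 − 6×144 / (8×63) = 1 − 864/504 ≈ -0.7143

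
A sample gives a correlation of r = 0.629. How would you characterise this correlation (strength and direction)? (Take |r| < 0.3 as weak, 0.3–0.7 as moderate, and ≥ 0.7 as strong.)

r = 0.629 > 0 so the relationship is positive.
|r| = 0.629, which falls in the moderate range.

moderate positive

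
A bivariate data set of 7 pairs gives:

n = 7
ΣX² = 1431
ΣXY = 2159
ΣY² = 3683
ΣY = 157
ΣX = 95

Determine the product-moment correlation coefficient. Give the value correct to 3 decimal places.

r = (nΣXY − ΣXΣY) / √[(nΣX² − (ΣX)²)(nΣY² − (ΣY)²)]
Numerator: 7×2159 − 95×157 = 198
Denominator: √[(10017 − 9025)(25781 − 24649)] = √[992 × 1132] = 1059.6905
r = 198 / 1059.6905 ≈ 0.187

0.187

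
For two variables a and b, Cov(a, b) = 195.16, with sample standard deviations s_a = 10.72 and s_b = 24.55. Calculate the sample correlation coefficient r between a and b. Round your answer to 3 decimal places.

r = Cov(a,b) / (s_a · s_b) = 195.16 / (10.72 × 24.55)
  = 195.16 / 263.1760 ≈ 0.742

0.742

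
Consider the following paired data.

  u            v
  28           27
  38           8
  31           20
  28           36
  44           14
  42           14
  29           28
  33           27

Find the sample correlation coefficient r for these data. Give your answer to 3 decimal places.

n = 8, Σu = 273, Σv = 174, Σu² = 9603, Σv² = 4394, Σuv = 5595
nΣuv − ΣuΣv = 44760 − 47502 = -2742
nΣu² − (Σu)² = 76824 − 74529 = 2295; nΣv² − (Σv)² = 35152 − 30276 = 4876
r = -2742 / √(2295 × 4876) = -2742 / 3345.2085 ≈ -0.820

-0.820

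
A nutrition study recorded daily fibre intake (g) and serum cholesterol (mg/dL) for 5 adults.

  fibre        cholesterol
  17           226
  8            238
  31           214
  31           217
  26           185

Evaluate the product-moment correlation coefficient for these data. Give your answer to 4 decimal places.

-0.6258

n = 5, Σx = 113, Σy = 1080, Σx² = 2951, Σy² = 234830, Σxy = 23917
nΣxy − ΣxΣy = 119585 − 122040 = -2455
nΣx² − (Σx)² = 14755 − 12769 = 1986; nΣy² − (Σy)² = 1174150 − 1166400 = 7750
r = -2455 / √(1986 × 7750) = -2455 / 3923.2002 ≈ -0.6258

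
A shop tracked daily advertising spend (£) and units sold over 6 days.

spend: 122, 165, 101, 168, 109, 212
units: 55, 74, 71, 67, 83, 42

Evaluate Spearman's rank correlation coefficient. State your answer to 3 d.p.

Rank spend: 3, 4, 1, 5, 2, 6
Rank units: 2, 5, 4, 3, 6, 1
d = rank(spend) − rank(units): 1, -1, -3, 2, -4, 5; Σd² = 56
ρ = 1 − 6Σd² / [n(n²−1)] = 1 − 6×56 / (6×35) = 1 − 336/210 ≈ -0.600

-0.600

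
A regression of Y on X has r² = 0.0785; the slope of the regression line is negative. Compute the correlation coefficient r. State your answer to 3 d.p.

|r| = √0.0785 = 0.280
The association is negative, so r = −0.280.

-0.280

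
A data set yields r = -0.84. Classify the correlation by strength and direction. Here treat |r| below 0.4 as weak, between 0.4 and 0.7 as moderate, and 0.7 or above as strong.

r = -0.84 < 0 so the relationship is negative.
|r| = 0.84, which falls in the strong range.

strong negative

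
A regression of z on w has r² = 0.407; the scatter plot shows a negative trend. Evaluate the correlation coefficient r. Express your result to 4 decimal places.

|r| = √0.407 = 0.6380
The association is negative, so r = −0.6380.

-0.6380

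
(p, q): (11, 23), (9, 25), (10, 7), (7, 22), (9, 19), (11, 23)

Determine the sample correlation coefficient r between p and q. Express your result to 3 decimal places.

-0.090

n = 6, Σp = 57, Σq = 119, Σp² = 553, Σq² = 2577, Σpq = 1126
nΣpq − ΣpΣq = 6756 − 6783 = -27
nΣp² − (Σp)² = 3318 − 3249 = 69; nΣq² − (Σq)² = 15462 − 14161 = 1301
r = -27 / √(69 × 1301) = -27 / 299.6148 ≈ -0.090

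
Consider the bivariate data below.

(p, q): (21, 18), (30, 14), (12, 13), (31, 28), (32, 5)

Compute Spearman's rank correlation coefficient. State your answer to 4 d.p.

Rank p: 2, 3, 1, 4, 5
Rank q: 4, 3, 2, 5, 1
d = rank(p) − rank(q): -2, 0, -1, -1, 4; Σd² = 22
ρ = 1 − 6Σd² / [n(n²−1)] = 1 − 6×22 / (5×24) = 1 − 132/120 ≈ -0.1000

-0.1000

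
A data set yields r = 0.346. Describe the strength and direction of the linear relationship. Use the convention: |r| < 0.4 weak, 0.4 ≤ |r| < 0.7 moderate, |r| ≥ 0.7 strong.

r = 0.346 > 0 so the relationship is positive.
|r| = 0.346, which falls in the weak range.

weak positive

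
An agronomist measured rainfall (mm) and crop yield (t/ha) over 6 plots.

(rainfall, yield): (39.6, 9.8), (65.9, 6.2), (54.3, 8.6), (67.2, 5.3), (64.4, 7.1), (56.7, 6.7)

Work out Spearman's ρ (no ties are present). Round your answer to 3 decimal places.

-0.943

Rank rainfall: 1, 5, 2, 6, 4, 3
Rank yield: 6, 2, 5, 1, 4, 3
d = rank(rainfall) − rank(yield): -5, 3, -3, 5, 0, 0; Σd² = 68
ρ = 1 − 6Σd² / [n(n²−1)] = 1 − 6×68 / (6×35) = 1 − 408/210 ≈ -0.943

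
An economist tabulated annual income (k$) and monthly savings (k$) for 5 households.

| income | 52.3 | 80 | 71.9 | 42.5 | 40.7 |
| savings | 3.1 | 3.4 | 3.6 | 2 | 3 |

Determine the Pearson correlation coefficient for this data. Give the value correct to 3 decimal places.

0.736

n = 5, Σx = 287.4, Σy = 15.1, Σx² = 17767.64, Σy² = 47.13, Σxy = 900.07
nΣxy − ΣxΣy = 4500.35 − 4339.74 = 160.61
nΣx² − (Σx)² = 88838.2 − 82598.76 = 6239.44; nΣy² − (Σy)² = 235.65 − 228.01 = 7.64
r = 160.61 / √(6239.44 × 7.64) = 160.61 / 218.3331 ≈ 0.736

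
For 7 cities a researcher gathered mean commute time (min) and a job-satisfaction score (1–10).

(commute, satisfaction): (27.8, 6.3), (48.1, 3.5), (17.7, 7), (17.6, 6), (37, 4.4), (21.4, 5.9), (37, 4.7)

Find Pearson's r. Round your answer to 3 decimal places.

-0.930

n = 7, Σx = 206.6, Σy = 37.8, Σx² = 6905.46, Σy² = 213.2, Σxy = 1035.95
nΣxy − ΣxΣy = 7251.65 − 7809.48 = -557.83
nΣx² − (Σx)² = 48338.22 − 42683.56 = 5654.66; nΣy² − (Σy)² = 1492.4 − 1428.84 = 63.56
r = -557.83 / √(5654.66 × 63.56) = -557.83 / 599.5083 ≈ -0.930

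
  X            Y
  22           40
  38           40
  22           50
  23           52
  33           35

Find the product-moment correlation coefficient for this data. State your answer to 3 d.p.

-0.639

n = 5, ΣX = 138, ΣY = 217, ΣX² = 4030, ΣY² = 9629, ΣXY = 5851
nΣXY − ΣXΣY = 29255 − 29946 = -691
nΣX² − (ΣX)² = 20150 − 19044 = 1106; nΣY² − (ΣY)² = 48145 − 47089 = 1056
r = -691 / √(1106 × 1056) = -691 / 1080.7109 ≈ -0.639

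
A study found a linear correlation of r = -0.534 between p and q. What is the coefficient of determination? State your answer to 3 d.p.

0.285

r² = (-0.534)² = 0.285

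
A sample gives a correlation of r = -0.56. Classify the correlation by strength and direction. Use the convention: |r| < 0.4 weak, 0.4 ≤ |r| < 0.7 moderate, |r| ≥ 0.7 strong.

moderate negative

r = -0.56 < 0 so the relationship is negative.
|r| = 0.56, which falls in the moderate range.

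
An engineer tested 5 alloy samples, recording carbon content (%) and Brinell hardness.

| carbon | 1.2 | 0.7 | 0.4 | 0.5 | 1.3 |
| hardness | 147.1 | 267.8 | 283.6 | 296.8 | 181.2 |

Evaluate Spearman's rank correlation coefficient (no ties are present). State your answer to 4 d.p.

-0.8000

Rank carbon: 4, 3, 1, 2, 5
Rank hardness: 1, 3, 4, 5, 2
d = rank(carbon) − rank(hardness): 3, 0, -3, -3, 3; Σd² = 36
ρ = 1 − 6Σd² / [n(n²−1)] = 1 − 6×36 / (5×24) = 1 − 216/120 ≈ -0.8000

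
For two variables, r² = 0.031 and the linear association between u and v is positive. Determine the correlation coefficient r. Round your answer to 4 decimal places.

|r| = √0.031 = 0.1761
The association is positive, so r = 0.1761.

0.1761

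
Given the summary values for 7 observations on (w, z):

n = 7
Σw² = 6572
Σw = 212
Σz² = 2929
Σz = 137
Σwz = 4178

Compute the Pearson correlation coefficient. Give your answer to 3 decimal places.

r = (nΣwz − ΣwΣz) / √[(nΣw² − (Σw)²)(nΣz² − (Σz)²)]
Numerator: 7×4178 − 212×137 = 202
Denominator: √[(46004 − 44944)(20503 − 18769)] = √[1060 × 1734] = 1355.7433
r = 202 / 1355.7433 ≈ 0.149

0.149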